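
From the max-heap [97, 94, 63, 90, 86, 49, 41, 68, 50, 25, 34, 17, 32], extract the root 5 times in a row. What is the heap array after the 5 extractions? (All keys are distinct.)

[63, 50, 49, 32, 34, 17, 41, 25]

extract-max #1 returns 97:
  remove root 97; move last element 32 to root → [32, 94, 63, 90, 86, 49, 41, 68, 50, 25, 34, 17]
  32 vs larger child 94 at index 1, swap → [94, 32, 63, 90, 86, 49, 41, 68, 50, 25, 34, 17]
  32 vs larger child 90 at index 3, swap → [94, 90, 63, 32, 86, 49, 41, 68, 50, 25, 34, 17]
  32 vs larger child 68 at index 7, swap → [94, 90, 63, 68, 86, 49, 41, 32, 50, 25, 34, 17]
extract-max #2 returns 94:
  remove root 94; move last element 17 to root → [17, 90, 63, 68, 86, 49, 41, 32, 50, 25, 34]
  17 vs larger child 90 at index 1, swap → [90, 17, 63, 68, 86, 49, 41, 32, 50, 25, 34]
  17 vs larger child 86 at index 4, swap → [90, 86, 63, 68, 17, 49, 41, 32, 50, 25, 34]
  17 vs larger child 34 at index 10, swap → [90, 86, 63, 68, 34, 49, 41, 32, 50, 25, 17]
extract-max #3 returns 90:
  remove root 90; move last element 17 to root → [17, 86, 63, 68, 34, 49, 41, 32, 50, 25]
  17 vs larger child 86 at index 1, swap → [86, 17, 63, 68, 34, 49, 41, 32, 50, 25]
  17 vs larger child 68 at index 3, swap → [86, 68, 63, 17, 34, 49, 41, 32, 50, 25]
  17 vs larger child 50 at index 8, swap → [86, 68, 63, 50, 34, 49, 41, 32, 17, 25]
extract-max #4 returns 86:
  remove root 86; move last element 25 to root → [25, 68, 63, 50, 34, 49, 41, 32, 17]
  25 vs larger child 68 at index 1, swap → [68, 25, 63, 50, 34, 49, 41, 32, 17]
  25 vs larger child 50 at index 3, swap → [68, 50, 63, 25, 34, 49, 41, 32, 17]
  25 vs larger child 32 at index 7, swap → [68, 50, 63, 32, 34, 49, 41, 25, 17]
extract-max #5 returns 68:
  remove root 68; move last element 17 to root → [17, 50, 63, 32, 34, 49, 41, 25]
  17 vs larger child 63 at index 2, swap → [63, 50, 17, 32, 34, 49, 41, 25]
  17 vs larger child 49 at index 5, swap → [63, 50, 49, 32, 34, 17, 41, 25]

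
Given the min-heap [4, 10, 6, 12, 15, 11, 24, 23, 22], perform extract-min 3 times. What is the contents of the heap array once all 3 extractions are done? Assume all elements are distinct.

[11, 12, 22, 23, 15, 24]

extract-min #1 returns 4:
  remove root 4; move last element 22 to root → [22, 10, 6, 12, 15, 11, 24, 23]
  22 vs smaller child 6 at index 2, swap → [6, 10, 22, 12, 15, 11, 24, 23]
  22 vs smaller child 11 at index 5, swap → [6, 10, 11, 12, 15, 22, 24, 23]
extract-min #2 returns 6:
  remove root 6; move last element 23 to root → [23, 10, 11, 12, 15, 22, 24]
  23 vs smaller child 10 at index 1, swap → [10, 23, 11, 12, 15, 22, 24]
  23 vs smaller child 12 at index 3, swap → [10, 12, 11, 23, 15, 22, 24]
extract-min #3 returns 10:
  remove root 10; move last element 24 to root → [24, 12, 11, 23, 15, 22]
  24 vs smaller child 11 at index 2, swap → [11, 12, 24, 23, 15, 22]
  24 vs only child 22 at index 5, swap → [11, 12, 22, 23, 15, 24]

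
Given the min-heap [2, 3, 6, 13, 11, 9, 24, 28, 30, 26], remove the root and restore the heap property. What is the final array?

[3, 11, 6, 13, 26, 9, 24, 28, 30]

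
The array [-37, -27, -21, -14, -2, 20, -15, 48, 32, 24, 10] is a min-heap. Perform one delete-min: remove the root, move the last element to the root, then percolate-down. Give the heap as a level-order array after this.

[-27, -14, -21, 10, -2, 20, -15, 48, 32, 24]

remove root -37; move last element 10 to root → [10, -27, -21, -14, -2, 20, -15, 48, 32, 24]
10 vs smaller child -27 at index 1, swap → [-27, 10, -21, -14, -2, 20, -15, 48, 32, 24]
10 vs smaller child -14 at index 3, swap → [-27, -14, -21, 10, -2, 20, -15, 48, 32, 24]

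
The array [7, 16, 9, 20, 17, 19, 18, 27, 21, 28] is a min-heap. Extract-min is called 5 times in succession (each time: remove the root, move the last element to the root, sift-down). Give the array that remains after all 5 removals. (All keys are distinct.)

[19, 20, 28, 27, 21]

extract-min #1 returns 7:
  remove root 7; move last element 28 to root → [28, 16, 9, 20, 17, 19, 18, 27, 21]
  28 vs smaller child 9 at index 2, swap → [9, 16, 28, 20, 17, 19, 18, 27, 21]
  28 vs smaller child 18 at index 6, swap → [9, 16, 18, 20, 17, 19, 28, 27, 21]
extract-min #2 returns 9:
  remove root 9; move last element 21 to root → [21, 16, 18, 20, 17, 19, 28, 27]
  21 vs smaller child 16 at index 1, swap → [16, 21, 18, 20, 17, 19, 28, 27]
  21 vs smaller child 17 at index 4, swap → [16, 17, 18, 20, 21, 19, 28, 27]
extract-min #3 returns 16:
  remove root 16; move last element 27 to root → [27, 17, 18, 20, 21, 19, 28]
  27 vs smaller child 17 at index 1, swap → [17, 27, 18, 20, 21, 19, 28]
  27 vs smaller child 20 at index 3, swap → [17, 20, 18, 27, 21, 19, 28]
extract-min #4 returns 17:
  remove root 17; move last element 28 to root → [28, 20, 18, 27, 21, 19]
  28 vs smaller child 18 at index 2, swap → [18, 20, 28, 27, 21, 19]
  28 vs only child 19 at index 5, swap → [18, 20, 19, 27, 21, 28]
extract-min #5 returns 18:
  remove root 18; move last element 28 to root → [28, 20, 19, 27, 21]
  28 vs smaller child 19 at index 2, swap → [19, 20, 28, 27, 21]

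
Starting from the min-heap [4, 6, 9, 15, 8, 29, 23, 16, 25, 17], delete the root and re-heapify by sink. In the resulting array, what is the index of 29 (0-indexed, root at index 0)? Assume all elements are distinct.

5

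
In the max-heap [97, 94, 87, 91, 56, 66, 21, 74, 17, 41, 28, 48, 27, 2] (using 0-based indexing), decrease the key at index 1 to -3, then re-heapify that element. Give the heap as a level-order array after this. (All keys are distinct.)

set index 1 from 94 to -3 → [97, -3, 87, 91, 56, 66, 21, 74, 17, 41, 28, 48, 27, 2]
-3 vs larger child 91 at index 3, swap → [97, 91, 87, -3, 56, 66, 21, 74, 17, 41, 28, 48, 27, 2]
-3 vs larger child 74 at index 7, swap → [97, 91, 87, 74, 56, 66, 21, -3, 17, 41, 28, 48, 27, 2]

[97, 91, 87, 74, 56, 66, 21, -3, 17, 41, 28, 48, 27, 2]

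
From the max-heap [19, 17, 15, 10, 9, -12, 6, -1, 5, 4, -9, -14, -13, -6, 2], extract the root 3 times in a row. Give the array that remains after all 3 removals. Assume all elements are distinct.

[10, 9, 6, 5, 4, -12, -6, -1, 2, -13, -9, -14]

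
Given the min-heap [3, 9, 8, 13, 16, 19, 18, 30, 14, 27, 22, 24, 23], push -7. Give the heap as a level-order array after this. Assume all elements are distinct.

[-7, 9, 3, 13, 16, 19, 8, 30, 14, 27, 22, 24, 23, 18]

append -7 at index 13 → [3, 9, 8, 13, 16, 19, 18, 30, 14, 27, 22, 24, 23, -7]
-7 < parent 18 at index 6, swap → [3, 9, 8, 13, 16, 19, -7, 30, 14, 27, 22, 24, 23, 18]
-7 < parent 8 at index 2, swap → [3, 9, -7, 13, 16, 19, 8, 30, 14, 27, 22, 24, 23, 18]
-7 < parent 3 at index 0, swap → [-7, 9, 3, 13, 16, 19, 8, 30, 14, 27, 22, 24, 23, 18]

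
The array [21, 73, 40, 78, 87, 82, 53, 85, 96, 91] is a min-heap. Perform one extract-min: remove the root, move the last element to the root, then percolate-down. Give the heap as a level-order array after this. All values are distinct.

remove root 21; move last element 91 to root → [91, 73, 40, 78, 87, 82, 53, 85, 96]
91 vs smaller child 40 at index 2, swap → [40, 73, 91, 78, 87, 82, 53, 85, 96]
91 vs smaller child 53 at index 6, swap → [40, 73, 53, 78, 87, 82, 91, 85, 96]

[40, 73, 53, 78, 87, 82, 91, 85, 96]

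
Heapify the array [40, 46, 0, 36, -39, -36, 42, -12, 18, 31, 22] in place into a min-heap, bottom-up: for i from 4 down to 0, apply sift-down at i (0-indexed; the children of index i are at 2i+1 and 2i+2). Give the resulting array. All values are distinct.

sift down from index 4: already satisfies heap property
sift down from index 3:
  36 vs smaller child -12 at index 7, swap → [40, 46, 0, -12, -39, -36, 42, 36, 18, 31, 22]
sift down from index 2:
  0 vs smaller child -36 at index 5, swap → [40, 46, -36, -12, -39, 0, 42, 36, 18, 31, 22]
sift down from index 1:
  46 vs smaller child -39 at index 4, swap → [40, -39, -36, -12, 46, 0, 42, 36, 18, 31, 22]
  46 vs smaller child 22 at index 10, swap → [40, -39, -36, -12, 22, 0, 42, 36, 18, 31, 46]
sift down from index 0:
  40 vs smaller child -39 at index 1, swap → [-39, 40, -36, -12, 22, 0, 42, 36, 18, 31, 46]
  40 vs smaller child -12 at index 3, swap → [-39, -12, -36, 40, 22, 0, 42, 36, 18, 31, 46]
  40 vs smaller child 18 at index 8, swap → [-39, -12, -36, 18, 22, 0, 42, 36, 40, 31, 46]

[-39, -12, -36, 18, 22, 0, 42, 36, 40, 31, 46]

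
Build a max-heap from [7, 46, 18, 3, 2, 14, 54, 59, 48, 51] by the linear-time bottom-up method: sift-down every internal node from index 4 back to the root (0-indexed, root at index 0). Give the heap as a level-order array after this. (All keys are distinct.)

[59, 51, 54, 48, 7, 14, 18, 3, 46, 2]

sift down from index 4:
  2 vs only child 51 at index 9, swap → [7, 46, 18, 3, 51, 14, 54, 59, 48, 2]
sift down from index 3:
  3 vs larger child 59 at index 7, swap → [7, 46, 18, 59, 51, 14, 54, 3, 48, 2]
sift down from index 2:
  18 vs larger child 54 at index 6, swap → [7, 46, 54, 59, 51, 14, 18, 3, 48, 2]
sift down from index 1:
  46 vs larger child 59 at index 3, swap → [7, 59, 54, 46, 51, 14, 18, 3, 48, 2]
  46 vs larger child 48 at index 8, swap → [7, 59, 54, 48, 51, 14, 18, 3, 46, 2]
sift down from index 0:
  7 vs larger child 59 at index 1, swap → [59, 7, 54, 48, 51, 14, 18, 3, 46, 2]
  7 vs larger child 51 at index 4, swap → [59, 51, 54, 48, 7, 14, 18, 3, 46, 2]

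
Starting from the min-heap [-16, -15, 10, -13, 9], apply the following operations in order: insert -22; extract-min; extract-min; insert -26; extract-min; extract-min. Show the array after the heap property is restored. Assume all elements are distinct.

[-13, 9, 10]

insert -22:
  append -22 at index 5 → [-16, -15, 10, -13, 9, -22]
  -22 < parent 10 at index 2, swap → [-16, -15, -22, -13, 9, 10]
  -22 < parent -16 at index 0, swap → [-22, -15, -16, -13, 9, 10]
extract-min → returns -22:
  remove root -22; move last element 10 to root → [10, -15, -16, -13, 9]
  10 vs smaller child -16 at index 2, swap → [-16, -15, 10, -13, 9]
extract-min → returns -16:
  remove root -16; move last element 9 to root → [9, -15, 10, -13]
  9 vs smaller child -15 at index 1, swap → [-15, 9, 10, -13]
  9 vs only child -13 at index 3, swap → [-15, -13, 10, 9]
insert -26:
  append -26 at index 4 → [-15, -13, 10, 9, -26]
  -26 < parent -13 at index 1, swap → [-15, -26, 10, 9, -13]
  -26 < parent -15 at index 0, swap → [-26, -15, 10, 9, -13]
extract-min → returns -26:
  remove root -26; move last element -13 to root → [-13, -15, 10, 9]
  -13 vs smaller child -15 at index 1, swap → [-15, -13, 10, 9]
extract-min → returns -15:
  remove root -15; move last element 9 to root → [9, -13, 10]
  9 vs smaller child -13 at index 1, swap → [-13, 9, 10]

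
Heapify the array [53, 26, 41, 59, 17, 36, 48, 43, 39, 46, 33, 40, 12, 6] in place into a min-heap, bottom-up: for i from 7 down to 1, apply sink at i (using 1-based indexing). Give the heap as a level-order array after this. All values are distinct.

[6, 17, 12, 39, 26, 36, 41, 43, 59, 46, 33, 40, 53, 48]

sift down from index 7:
  48 vs only child 6 at index 14, swap → [53, 26, 41, 59, 17, 36, 6, 43, 39, 46, 33, 40, 12, 48]
sift down from index 6:
  36 vs smaller child 12 at index 13, swap → [53, 26, 41, 59, 17, 12, 6, 43, 39, 46, 33, 40, 36, 48]
sift down from index 5: already satisfies heap property
sift down from index 4:
  59 vs smaller child 39 at index 9, swap → [53, 26, 41, 39, 17, 12, 6, 43, 59, 46, 33, 40, 36, 48]
sift down from index 3:
  41 vs smaller child 6 at index 7, swap → [53, 26, 6, 39, 17, 12, 41, 43, 59, 46, 33, 40, 36, 48]
sift down from index 2:
  26 vs smaller child 17 at index 5, swap → [53, 17, 6, 39, 26, 12, 41, 43, 59, 46, 33, 40, 36, 48]
sift down from index 1:
  53 vs smaller child 6 at index 3, swap → [6, 17, 53, 39, 26, 12, 41, 43, 59, 46, 33, 40, 36, 48]
  53 vs smaller child 12 at index 6, swap → [6, 17, 12, 39, 26, 53, 41, 43, 59, 46, 33, 40, 36, 48]
  53 vs smaller child 36 at index 13, swap → [6, 17, 12, 39, 26, 36, 41, 43, 59, 46, 33, 40, 53, 48]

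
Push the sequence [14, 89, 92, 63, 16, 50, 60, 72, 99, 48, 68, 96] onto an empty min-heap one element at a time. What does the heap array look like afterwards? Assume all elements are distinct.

Insert 14:
  append 14 at index 0 → [14] (no swap needed)
Insert 89:
  append 89 at index 1 → [14, 89] (no swap needed)
Insert 92:
  append 92 at index 2 → [14, 89, 92] (no swap needed)
Insert 63:
  append 63 at index 3 → [14, 89, 92, 63]
  63 < parent 89 at index 1, swap → [14, 63, 92, 89]
Insert 16:
  append 16 at index 4 → [14, 63, 92, 89, 16]
  16 < parent 63 at index 1, swap → [14, 16, 92, 89, 63]
Insert 50:
  append 50 at index 5 → [14, 16, 92, 89, 63, 50]
  50 < parent 92 at index 2, swap → [14, 16, 50, 89, 63, 92]
Insert 60:
  append 60 at index 6 → [14, 16, 50, 89, 63, 92, 60] (no swap needed)
Insert 72:
  append 72 at index 7 → [14, 16, 50, 89, 63, 92, 60, 72]
  72 < parent 89 at index 3, swap → [14, 16, 50, 72, 63, 92, 60, 89]
Insert 99:
  append 99 at index 8 → [14, 16, 50, 72, 63, 92, 60, 89, 99] (no swap needed)
Insert 48:
  append 48 at index 9 → [14, 16, 50, 72, 63, 92, 60, 89, 99, 48]
  48 < parent 63 at index 4, swap → [14, 16, 50, 72, 48, 92, 60, 89, 99, 63]
Insert 68:
  append 68 at index 10 → [14, 16, 50, 72, 48, 92, 60, 89, 99, 63, 68] (no swap needed)
Insert 96:
  append 96 at index 11 → [14, 16, 50, 72, 48, 92, 60, 89, 99, 63, 68, 96] (no swap needed)

[14, 16, 50, 72, 48, 92, 60, 89, 99, 63, 68, 96]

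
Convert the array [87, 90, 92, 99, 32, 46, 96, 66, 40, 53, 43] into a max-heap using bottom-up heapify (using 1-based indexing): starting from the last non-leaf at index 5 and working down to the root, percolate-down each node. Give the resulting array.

[99, 90, 96, 87, 53, 46, 92, 66, 40, 32, 43]

sift down from index 5:
  32 vs larger child 53 at index 10, swap → [87, 90, 92, 99, 53, 46, 96, 66, 40, 32, 43]
sift down from index 4: already satisfies heap property
sift down from index 3:
  92 vs larger child 96 at index 7, swap → [87, 90, 96, 99, 53, 46, 92, 66, 40, 32, 43]
sift down from index 2:
  90 vs larger child 99 at index 4, swap → [87, 99, 96, 90, 53, 46, 92, 66, 40, 32, 43]
sift down from index 1:
  87 vs larger child 99 at index 2, swap → [99, 87, 96, 90, 53, 46, 92, 66, 40, 32, 43]
  87 vs larger child 90 at index 4, swap → [99, 90, 96, 87, 53, 46, 92, 66, 40, 32, 43]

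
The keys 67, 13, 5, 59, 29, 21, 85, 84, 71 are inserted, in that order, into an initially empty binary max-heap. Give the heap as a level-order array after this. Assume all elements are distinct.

[85, 84, 67, 71, 29, 5, 21, 13, 59]

Insert 67:
  append 67 at index 0 → [67] (no swap needed)
Insert 13:
  append 13 at index 1 → [67, 13] (no swap needed)
Insert 5:
  append 5 at index 2 → [67, 13, 5] (no swap needed)
Insert 59:
  append 59 at index 3 → [67, 13, 5, 59]
  59 > parent 13 at index 1, swap → [67, 59, 5, 13]
Insert 29:
  append 29 at index 4 → [67, 59, 5, 13, 29] (no swap needed)
Insert 21:
  append 21 at index 5 → [67, 59, 5, 13, 29, 21]
  21 > parent 5 at index 2, swap → [67, 59, 21, 13, 29, 5]
Insert 85:
  append 85 at index 6 → [67, 59, 21, 13, 29, 5, 85]
  85 > parent 21 at index 2, swap → [67, 59, 85, 13, 29, 5, 21]
  85 > parent 67 at index 0, swap → [85, 59, 67, 13, 29, 5, 21]
Insert 84:
  append 84 at index 7 → [85, 59, 67, 13, 29, 5, 21, 84]
  84 > parent 13 at index 3, swap → [85, 59, 67, 84, 29, 5, 21, 13]
  84 > parent 59 at index 1, swap → [85, 84, 67, 59, 29, 5, 21, 13]
Insert 71:
  append 71 at index 8 → [85, 84, 67, 59, 29, 5, 21, 13, 71]
  71 > parent 59 at index 3, swap → [85, 84, 67, 71, 29, 5, 21, 13, 59]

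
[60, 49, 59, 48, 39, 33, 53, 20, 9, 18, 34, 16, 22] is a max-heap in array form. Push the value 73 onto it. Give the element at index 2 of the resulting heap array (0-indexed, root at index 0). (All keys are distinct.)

60

append 73 at index 13 → [60, 49, 59, 48, 39, 33, 53, 20, 9, 18, 34, 16, 22, 73]
73 > parent 53 at index 6, swap → [60, 49, 59, 48, 39, 33, 73, 20, 9, 18, 34, 16, 22, 53]
73 > parent 59 at index 2, swap → [60, 49, 73, 48, 39, 33, 59, 20, 9, 18, 34, 16, 22, 53]
73 > parent 60 at index 0, swap → [73, 49, 60, 48, 39, 33, 59, 20, 9, 18, 34, 16, 22, 53]
resulting array: [73, 49, 60, 48, 39, 33, 59, 20, 9, 18, 34, 16, 22, 53]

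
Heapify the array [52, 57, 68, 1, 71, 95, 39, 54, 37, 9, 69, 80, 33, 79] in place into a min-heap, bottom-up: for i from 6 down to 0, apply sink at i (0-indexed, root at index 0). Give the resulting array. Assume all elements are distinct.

[1, 9, 33, 37, 52, 68, 39, 54, 57, 71, 69, 80, 95, 79]

sift down from index 6: already satisfies heap property
sift down from index 5:
  95 vs smaller child 33 at index 12, swap → [52, 57, 68, 1, 71, 33, 39, 54, 37, 9, 69, 80, 95, 79]
sift down from index 4:
  71 vs smaller child 9 at index 9, swap → [52, 57, 68, 1, 9, 33, 39, 54, 37, 71, 69, 80, 95, 79]
sift down from index 3: already satisfies heap property
sift down from index 2:
  68 vs smaller child 33 at index 5, swap → [52, 57, 33, 1, 9, 68, 39, 54, 37, 71, 69, 80, 95, 79]
sift down from index 1:
  57 vs smaller child 1 at index 3, swap → [52, 1, 33, 57, 9, 68, 39, 54, 37, 71, 69, 80, 95, 79]
  57 vs smaller child 37 at index 8, swap → [52, 1, 33, 37, 9, 68, 39, 54, 57, 71, 69, 80, 95, 79]
sift down from index 0:
  52 vs smaller child 1 at index 1, swap → [1, 52, 33, 37, 9, 68, 39, 54, 57, 71, 69, 80, 95, 79]
  52 vs smaller child 9 at index 4, swap → [1, 9, 33, 37, 52, 68, 39, 54, 57, 71, 69, 80, 95, 79]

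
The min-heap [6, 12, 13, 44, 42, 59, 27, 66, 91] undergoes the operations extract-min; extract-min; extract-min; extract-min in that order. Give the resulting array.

extract-min → returns 6:
  remove root 6; move last element 91 to root → [91, 12, 13, 44, 42, 59, 27, 66]
  91 vs smaller child 12 at index 1, swap → [12, 91, 13, 44, 42, 59, 27, 66]
  91 vs smaller child 42 at index 4, swap → [12, 42, 13, 44, 91, 59, 27, 66]
extract-min → returns 12:
  remove root 12; move last element 66 to root → [66, 42, 13, 44, 91, 59, 27]
  66 vs smaller child 13 at index 2, swap → [13, 42, 66, 44, 91, 59, 27]
  66 vs smaller child 27 at index 6, swap → [13, 42, 27, 44, 91, 59, 66]
extract-min → returns 13:
  remove root 13; move last element 66 to root → [66, 42, 27, 44, 91, 59]
  66 vs smaller child 27 at index 2, swap → [27, 42, 66, 44, 91, 59]
  66 vs only child 59 at index 5, swap → [27, 42, 59, 44, 91, 66]
extract-min → returns 27:
  remove root 27; move last element 66 to root → [66, 42, 59, 44, 91]
  66 vs smaller child 42 at index 1, swap → [42, 66, 59, 44, 91]
  66 vs smaller child 44 at index 3, swap → [42, 44, 59, 66, 91]

[42, 44, 59, 66, 91]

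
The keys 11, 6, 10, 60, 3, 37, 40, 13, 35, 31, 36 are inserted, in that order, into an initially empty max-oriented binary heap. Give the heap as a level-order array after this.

Insert 11:
  append 11 at index 0 → [11] (no swap needed)
Insert 6:
  append 6 at index 1 → [11, 6] (no swap needed)
Insert 10:
  append 10 at index 2 → [11, 6, 10] (no swap needed)
Insert 60:
  append 60 at index 3 → [11, 6, 10, 60]
  60 > parent 6 at index 1, swap → [11, 60, 10, 6]
  60 > parent 11 at index 0, swap → [60, 11, 10, 6]
Insert 3:
  append 3 at index 4 → [60, 11, 10, 6, 3] (no swap needed)
Insert 37:
  append 37 at index 5 → [60, 11, 10, 6, 3, 37]
  37 > parent 10 at index 2, swap → [60, 11, 37, 6, 3, 10]
Insert 40:
  append 40 at index 6 → [60, 11, 37, 6, 3, 10, 40]
  40 > parent 37 at index 2, swap → [60, 11, 40, 6, 3, 10, 37]
Insert 13:
  append 13 at index 7 → [60, 11, 40, 6, 3, 10, 37, 13]
  13 > parent 6 at index 3, swap → [60, 11, 40, 13, 3, 10, 37, 6]
  13 > parent 11 at index 1, swap → [60, 13, 40, 11, 3, 10, 37, 6]
Insert 35:
  append 35 at index 8 → [60, 13, 40, 11, 3, 10, 37, 6, 35]
  35 > parent 11 at index 3, swap → [60, 13, 40, 35, 3, 10, 37, 6, 11]
  35 > parent 13 at index 1, swap → [60, 35, 40, 13, 3, 10, 37, 6, 11]
Insert 31:
  append 31 at index 9 → [60, 35, 40, 13, 3, 10, 37, 6, 11, 31]
  31 > parent 3 at index 4, swap → [60, 35, 40, 13, 31, 10, 37, 6, 11, 3]
Insert 36:
  append 36 at index 10 → [60, 35, 40, 13, 31, 10, 37, 6, 11, 3, 36]
  36 > parent 31 at index 4, swap → [60, 35, 40, 13, 36, 10, 37, 6, 11, 3, 31]
  36 > parent 35 at index 1, swap → [60, 36, 40, 13, 35, 10, 37, 6, 11, 3, 31]

[60, 36, 40, 13, 35, 10, 37, 6, 11, 3, 31]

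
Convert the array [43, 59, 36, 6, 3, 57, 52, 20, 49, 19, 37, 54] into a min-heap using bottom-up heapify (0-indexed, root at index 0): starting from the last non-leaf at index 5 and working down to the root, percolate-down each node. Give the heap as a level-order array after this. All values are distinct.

[3, 6, 36, 20, 19, 54, 52, 43, 49, 59, 37, 57]

sift down from index 5:
  57 vs only child 54 at index 11, swap → [43, 59, 36, 6, 3, 54, 52, 20, 49, 19, 37, 57]
sift down from index 4: already satisfies heap property
sift down from index 3: already satisfies heap property
sift down from index 2: already satisfies heap property
sift down from index 1:
  59 vs smaller child 3 at index 4, swap → [43, 3, 36, 6, 59, 54, 52, 20, 49, 19, 37, 57]
  59 vs smaller child 19 at index 9, swap → [43, 3, 36, 6, 19, 54, 52, 20, 49, 59, 37, 57]
sift down from index 0:
  43 vs smaller child 3 at index 1, swap → [3, 43, 36, 6, 19, 54, 52, 20, 49, 59, 37, 57]
  43 vs smaller child 6 at index 3, swap → [3, 6, 36, 43, 19, 54, 52, 20, 49, 59, 37, 57]
  43 vs smaller child 20 at index 7, swap → [3, 6, 36, 20, 19, 54, 52, 43, 49, 59, 37, 57]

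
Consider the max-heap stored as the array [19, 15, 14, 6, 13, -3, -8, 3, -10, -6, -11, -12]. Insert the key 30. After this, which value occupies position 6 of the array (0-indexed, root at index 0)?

append 30 at index 12 → [19, 15, 14, 6, 13, -3, -8, 3, -10, -6, -11, -12, 30]
30 > parent -3 at index 5, swap → [19, 15, 14, 6, 13, 30, -8, 3, -10, -6, -11, -12, -3]
30 > parent 14 at index 2, swap → [19, 15, 30, 6, 13, 14, -8, 3, -10, -6, -11, -12, -3]
30 > parent 19 at index 0, swap → [30, 15, 19, 6, 13, 14, -8, 3, -10, -6, -11, -12, -3]
resulting array: [30, 15, 19, 6, 13, 14, -8, 3, -10, -6, -11, -12, -3]

-8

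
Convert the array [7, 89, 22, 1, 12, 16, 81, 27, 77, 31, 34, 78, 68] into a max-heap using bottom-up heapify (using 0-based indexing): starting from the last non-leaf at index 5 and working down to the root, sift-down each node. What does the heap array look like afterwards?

[89, 77, 81, 27, 34, 78, 22, 7, 1, 31, 12, 16, 68]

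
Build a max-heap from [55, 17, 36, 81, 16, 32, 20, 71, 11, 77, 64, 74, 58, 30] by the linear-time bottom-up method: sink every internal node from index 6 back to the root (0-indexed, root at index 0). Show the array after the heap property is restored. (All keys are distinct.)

sift down from index 6:
  20 vs only child 30 at index 13, swap → [55, 17, 36, 81, 16, 32, 30, 71, 11, 77, 64, 74, 58, 20]
sift down from index 5:
  32 vs larger child 74 at index 11, swap → [55, 17, 36, 81, 16, 74, 30, 71, 11, 77, 64, 32, 58, 20]
sift down from index 4:
  16 vs larger child 77 at index 9, swap → [55, 17, 36, 81, 77, 74, 30, 71, 11, 16, 64, 32, 58, 20]
sift down from index 3: already satisfies heap property
sift down from index 2:
  36 vs larger child 74 at index 5, swap → [55, 17, 74, 81, 77, 36, 30, 71, 11, 16, 64, 32, 58, 20]
  36 vs larger child 58 at index 12, swap → [55, 17, 74, 81, 77, 58, 30, 71, 11, 16, 64, 32, 36, 20]
sift down from index 1:
  17 vs larger child 81 at index 3, swap → [55, 81, 74, 17, 77, 58, 30, 71, 11, 16, 64, 32, 36, 20]
  17 vs larger child 71 at index 7, swap → [55, 81, 74, 71, 77, 58, 30, 17, 11, 16, 64, 32, 36, 20]
sift down from index 0:
  55 vs larger child 81 at index 1, swap → [81, 55, 74, 71, 77, 58, 30, 17, 11, 16, 64, 32, 36, 20]
  55 vs larger child 77 at index 4, swap → [81, 77, 74, 71, 55, 58, 30, 17, 11, 16, 64, 32, 36, 20]
  55 vs larger child 64 at index 10, swap → [81, 77, 74, 71, 64, 58, 30, 17, 11, 16, 55, 32, 36, 20]

[81, 77, 74, 71, 64, 58, 30, 17, 11, 16, 55, 32, 36, 20]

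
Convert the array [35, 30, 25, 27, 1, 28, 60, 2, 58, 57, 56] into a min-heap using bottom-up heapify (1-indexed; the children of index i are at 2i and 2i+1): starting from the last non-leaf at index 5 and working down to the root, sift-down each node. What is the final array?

[1, 2, 25, 27, 30, 28, 60, 35, 58, 57, 56]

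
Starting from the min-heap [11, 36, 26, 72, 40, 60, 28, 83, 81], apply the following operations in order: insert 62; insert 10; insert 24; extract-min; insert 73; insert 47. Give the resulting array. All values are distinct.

[11, 36, 24, 72, 40, 26, 28, 83, 81, 62, 60, 73, 47]

insert 62:
  append 62 at index 9 → [11, 36, 26, 72, 40, 60, 28, 83, 81, 62] (no swap needed)
insert 10:
  append 10 at index 10 → [11, 36, 26, 72, 40, 60, 28, 83, 81, 62, 10]
  10 < parent 40 at index 4, swap → [11, 36, 26, 72, 10, 60, 28, 83, 81, 62, 40]
  10 < parent 36 at index 1, swap → [11, 10, 26, 72, 36, 60, 28, 83, 81, 62, 40]
  10 < parent 11 at index 0, swap → [10, 11, 26, 72, 36, 60, 28, 83, 81, 62, 40]
insert 24:
  append 24 at index 11 → [10, 11, 26, 72, 36, 60, 28, 83, 81, 62, 40, 24]
  24 < parent 60 at index 5, swap → [10, 11, 26, 72, 36, 24, 28, 83, 81, 62, 40, 60]
  24 < parent 26 at index 2, swap → [10, 11, 24, 72, 36, 26, 28, 83, 81, 62, 40, 60]
extract-min → returns 10:
  remove root 10; move last element 60 to root → [60, 11, 24, 72, 36, 26, 28, 83, 81, 62, 40]
  60 vs smaller child 11 at index 1, swap → [11, 60, 24, 72, 36, 26, 28, 83, 81, 62, 40]
  60 vs smaller child 36 at index 4, swap → [11, 36, 24, 72, 60, 26, 28, 83, 81, 62, 40]
  60 vs smaller child 40 at index 10, swap → [11, 36, 24, 72, 40, 26, 28, 83, 81, 62, 60]
insert 73:
  append 73 at index 11 → [11, 36, 24, 72, 40, 26, 28, 83, 81, 62, 60, 73] (no swap needed)
insert 47:
  append 47 at index 12 → [11, 36, 24, 72, 40, 26, 28, 83, 81, 62, 60, 73, 47] (no swap needed)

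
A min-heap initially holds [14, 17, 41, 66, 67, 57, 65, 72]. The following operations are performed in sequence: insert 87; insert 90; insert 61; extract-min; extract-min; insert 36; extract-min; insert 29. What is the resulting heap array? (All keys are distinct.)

[29, 41, 57, 66, 61, 90, 65, 72, 87, 67]

insert 87:
  append 87 at index 8 → [14, 17, 41, 66, 67, 57, 65, 72, 87] (no swap needed)
insert 90:
  append 90 at index 9 → [14, 17, 41, 66, 67, 57, 65, 72, 87, 90] (no swap needed)
insert 61:
  append 61 at index 10 → [14, 17, 41, 66, 67, 57, 65, 72, 87, 90, 61]
  61 < parent 67 at index 4, swap → [14, 17, 41, 66, 61, 57, 65, 72, 87, 90, 67]
extract-min → returns 14:
  remove root 14; move last element 67 to root → [67, 17, 41, 66, 61, 57, 65, 72, 87, 90]
  67 vs smaller child 17 at index 1, swap → [17, 67, 41, 66, 61, 57, 65, 72, 87, 90]
  67 vs smaller child 61 at index 4, swap → [17, 61, 41, 66, 67, 57, 65, 72, 87, 90]
extract-min → returns 17:
  remove root 17; move last element 90 to root → [90, 61, 41, 66, 67, 57, 65, 72, 87]
  90 vs smaller child 41 at index 2, swap → [41, 61, 90, 66, 67, 57, 65, 72, 87]
  90 vs smaller child 57 at index 5, swap → [41, 61, 57, 66, 67, 90, 65, 72, 87]
insert 36:
  append 36 at index 9 → [41, 61, 57, 66, 67, 90, 65, 72, 87, 36]
  36 < parent 67 at index 4, swap → [41, 61, 57, 66, 36, 90, 65, 72, 87, 67]
  36 < parent 61 at index 1, swap → [41, 36, 57, 66, 61, 90, 65, 72, 87, 67]
  36 < parent 41 at index 0, swap → [36, 41, 57, 66, 61, 90, 65, 72, 87, 67]
extract-min → returns 36:
  remove root 36; move last element 67 to root → [67, 41, 57, 66, 61, 90, 65, 72, 87]
  67 vs smaller child 41 at index 1, swap → [41, 67, 57, 66, 61, 90, 65, 72, 87]
  67 vs smaller child 61 at index 4, swap → [41, 61, 57, 66, 67, 90, 65, 72, 87]
insert 29:
  append 29 at index 9 → [41, 61, 57, 66, 67, 90, 65, 72, 87, 29]
  29 < parent 67 at index 4, swap → [41, 61, 57, 66, 29, 90, 65, 72, 87, 67]
  29 < parent 61 at index 1, swap → [41, 29, 57, 66, 61, 90, 65, 72, 87, 67]
  29 < parent 41 at index 0, swap → [29, 41, 57, 66, 61, 90, 65, 72, 87, 67]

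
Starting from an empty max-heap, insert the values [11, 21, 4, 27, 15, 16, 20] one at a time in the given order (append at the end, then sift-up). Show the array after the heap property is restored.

[27, 21, 20, 11, 15, 4, 16]

Insert 11:
  append 11 at index 0 → [11] (no swap needed)
Insert 21:
  append 21 at index 1 → [11, 21]
  21 > parent 11 at index 0, swap → [21, 11]
Insert 4:
  append 4 at index 2 → [21, 11, 4] (no swap needed)
Insert 27:
  append 27 at index 3 → [21, 11, 4, 27]
  27 > parent 11 at index 1, swap → [21, 27, 4, 11]
  27 > parent 21 at index 0, swap → [27, 21, 4, 11]
Insert 15:
  append 15 at index 4 → [27, 21, 4, 11, 15] (no swap needed)
Insert 16:
  append 16 at index 5 → [27, 21, 4, 11, 15, 16]
  16 > parent 4 at index 2, swap → [27, 21, 16, 11, 15, 4]
Insert 20:
  append 20 at index 6 → [27, 21, 16, 11, 15, 4, 20]
  20 > parent 16 at index 2, swap → [27, 21, 20, 11, 15, 4, 16]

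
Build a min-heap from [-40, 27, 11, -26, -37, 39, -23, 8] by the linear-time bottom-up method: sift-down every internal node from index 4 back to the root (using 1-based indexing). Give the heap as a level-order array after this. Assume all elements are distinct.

sift down from index 4: already satisfies heap property
sift down from index 3:
  11 vs smaller child -23 at index 7, swap → [-40, 27, -23, -26, -37, 39, 11, 8]
sift down from index 2:
  27 vs smaller child -37 at index 5, swap → [-40, -37, -23, -26, 27, 39, 11, 8]
sift down from index 1: already satisfies heap property

[-40, -37, -23, -26, 27, 39, 11, 8]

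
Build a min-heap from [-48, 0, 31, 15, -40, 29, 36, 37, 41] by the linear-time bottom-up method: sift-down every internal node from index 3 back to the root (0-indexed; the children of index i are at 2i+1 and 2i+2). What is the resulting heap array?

[-48, -40, 29, 15, 0, 31, 36, 37, 41]

sift down from index 3: already satisfies heap property
sift down from index 2:
  31 vs smaller child 29 at index 5, swap → [-48, 0, 29, 15, -40, 31, 36, 37, 41]
sift down from index 1:
  0 vs smaller child -40 at index 4, swap → [-48, -40, 29, 15, 0, 31, 36, 37, 41]
sift down from index 0: already satisfies heap property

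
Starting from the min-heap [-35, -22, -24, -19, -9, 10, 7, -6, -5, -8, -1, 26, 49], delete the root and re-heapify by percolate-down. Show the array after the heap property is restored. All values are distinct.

[-24, -22, 7, -19, -9, 10, 49, -6, -5, -8, -1, 26]

remove root -35; move last element 49 to root → [49, -22, -24, -19, -9, 10, 7, -6, -5, -8, -1, 26]
49 vs smaller child -24 at index 2, swap → [-24, -22, 49, -19, -9, 10, 7, -6, -5, -8, -1, 26]
49 vs smaller child 7 at index 6, swap → [-24, -22, 7, -19, -9, 10, 49, -6, -5, -8, -1, 26]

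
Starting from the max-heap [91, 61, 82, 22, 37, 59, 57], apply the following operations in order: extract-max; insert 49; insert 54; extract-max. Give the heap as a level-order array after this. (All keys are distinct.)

[61, 54, 59, 22, 37, 57, 49]

extract-max → returns 91:
  remove root 91; move last element 57 to root → [57, 61, 82, 22, 37, 59]
  57 vs larger child 82 at index 2, swap → [82, 61, 57, 22, 37, 59]
  57 vs only child 59 at index 5, swap → [82, 61, 59, 22, 37, 57]
insert 49:
  append 49 at index 6 → [82, 61, 59, 22, 37, 57, 49] (no swap needed)
insert 54:
  append 54 at index 7 → [82, 61, 59, 22, 37, 57, 49, 54]
  54 > parent 22 at index 3, swap → [82, 61, 59, 54, 37, 57, 49, 22]
extract-max → returns 82:
  remove root 82; move last element 22 to root → [22, 61, 59, 54, 37, 57, 49]
  22 vs larger child 61 at index 1, swap → [61, 22, 59, 54, 37, 57, 49]
  22 vs larger child 54 at index 3, swap → [61, 54, 59, 22, 37, 57, 49]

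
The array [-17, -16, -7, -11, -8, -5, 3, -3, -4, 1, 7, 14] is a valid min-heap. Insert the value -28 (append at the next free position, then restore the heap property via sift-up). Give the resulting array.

[-28, -16, -17, -11, -8, -7, 3, -3, -4, 1, 7, 14, -5]

append -28 at index 12 → [-17, -16, -7, -11, -8, -5, 3, -3, -4, 1, 7, 14, -28]
-28 < parent -5 at index 5, swap → [-17, -16, -7, -11, -8, -28, 3, -3, -4, 1, 7, 14, -5]
-28 < parent -7 at index 2, swap → [-17, -16, -28, -11, -8, -7, 3, -3, -4, 1, 7, 14, -5]
-28 < parent -17 at index 0, swap → [-28, -16, -17, -11, -8, -7, 3, -3, -4, 1, 7, 14, -5]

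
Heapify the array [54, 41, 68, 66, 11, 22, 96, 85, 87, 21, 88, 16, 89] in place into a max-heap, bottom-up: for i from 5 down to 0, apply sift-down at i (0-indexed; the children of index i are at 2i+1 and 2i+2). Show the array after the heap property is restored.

sift down from index 5:
  22 vs larger child 89 at index 12, swap → [54, 41, 68, 66, 11, 89, 96, 85, 87, 21, 88, 16, 22]
sift down from index 4:
  11 vs larger child 88 at index 10, swap → [54, 41, 68, 66, 88, 89, 96, 85, 87, 21, 11, 16, 22]
sift down from index 3:
  66 vs larger child 87 at index 8, swap → [54, 41, 68, 87, 88, 89, 96, 85, 66, 21, 11, 16, 22]
sift down from index 2:
  68 vs larger child 96 at index 6, swap → [54, 41, 96, 87, 88, 89, 68, 85, 66, 21, 11, 16, 22]
sift down from index 1:
  41 vs larger child 88 at index 4, swap → [54, 88, 96, 87, 41, 89, 68, 85, 66, 21, 11, 16, 22]
sift down from index 0:
  54 vs larger child 96 at index 2, swap → [96, 88, 54, 87, 41, 89, 68, 85, 66, 21, 11, 16, 22]
  54 vs larger child 89 at index 5, swap → [96, 88, 89, 87, 41, 54, 68, 85, 66, 21, 11, 16, 22]

[96, 88, 89, 87, 41, 54, 68, 85, 66, 21, 11, 16, 22]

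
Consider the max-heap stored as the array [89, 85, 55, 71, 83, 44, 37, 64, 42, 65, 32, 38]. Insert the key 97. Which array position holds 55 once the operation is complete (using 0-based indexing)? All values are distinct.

append 97 at index 12 → [89, 85, 55, 71, 83, 44, 37, 64, 42, 65, 32, 38, 97]
97 > parent 44 at index 5, swap → [89, 85, 55, 71, 83, 97, 37, 64, 42, 65, 32, 38, 44]
97 > parent 55 at index 2, swap → [89, 85, 97, 71, 83, 55, 37, 64, 42, 65, 32, 38, 44]
97 > parent 89 at index 0, swap → [97, 85, 89, 71, 83, 55, 37, 64, 42, 65, 32, 38, 44]
resulting array: [97, 85, 89, 71, 83, 55, 37, 64, 42, 65, 32, 38, 44]

5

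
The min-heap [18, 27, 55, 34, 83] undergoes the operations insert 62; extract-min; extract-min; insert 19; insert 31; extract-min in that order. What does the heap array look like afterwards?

[31, 34, 55, 83, 62]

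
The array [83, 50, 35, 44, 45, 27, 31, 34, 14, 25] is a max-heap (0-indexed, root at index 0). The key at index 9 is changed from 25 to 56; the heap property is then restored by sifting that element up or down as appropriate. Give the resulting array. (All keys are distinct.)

[83, 56, 35, 44, 50, 27, 31, 34, 14, 45]

set index 9 from 25 to 56 → [83, 50, 35, 44, 45, 27, 31, 34, 14, 56]
56 > parent 45 at index 4, swap → [83, 50, 35, 44, 56, 27, 31, 34, 14, 45]
56 > parent 50 at index 1, swap → [83, 56, 35, 44, 50, 27, 31, 34, 14, 45]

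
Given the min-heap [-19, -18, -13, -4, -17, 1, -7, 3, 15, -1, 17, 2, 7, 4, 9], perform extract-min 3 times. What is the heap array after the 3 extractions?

[-13, -4, -7, 3, -1, 1, 7, 4, 15, 9, 17, 2]

extract-min #1 returns -19:
  remove root -19; move last element 9 to root → [9, -18, -13, -4, -17, 1, -7, 3, 15, -1, 17, 2, 7, 4]
  9 vs smaller child -18 at index 1, swap → [-18, 9, -13, -4, -17, 1, -7, 3, 15, -1, 17, 2, 7, 4]
  9 vs smaller child -17 at index 4, swap → [-18, -17, -13, -4, 9, 1, -7, 3, 15, -1, 17, 2, 7, 4]
  9 vs smaller child -1 at index 9, swap → [-18, -17, -13, -4, -1, 1, -7, 3, 15, 9, 17, 2, 7, 4]
extract-min #2 returns -18:
  remove root -18; move last element 4 to root → [4, -17, -13, -4, -1, 1, -7, 3, 15, 9, 17, 2, 7]
  4 vs smaller child -17 at index 1, swap → [-17, 4, -13, -4, -1, 1, -7, 3, 15, 9, 17, 2, 7]
  4 vs smaller child -4 at index 3, swap → [-17, -4, -13, 4, -1, 1, -7, 3, 15, 9, 17, 2, 7]
  4 vs smaller child 3 at index 7, swap → [-17, -4, -13, 3, -1, 1, -7, 4, 15, 9, 17, 2, 7]
extract-min #3 returns -17:
  remove root -17; move last element 7 to root → [7, -4, -13, 3, -1, 1, -7, 4, 15, 9, 17, 2]
  7 vs smaller child -13 at index 2, swap → [-13, -4, 7, 3, -1, 1, -7, 4, 15, 9, 17, 2]
  7 vs smaller child -7 at index 6, swap → [-13, -4, -7, 3, -1, 1, 7, 4, 15, 9, 17, 2]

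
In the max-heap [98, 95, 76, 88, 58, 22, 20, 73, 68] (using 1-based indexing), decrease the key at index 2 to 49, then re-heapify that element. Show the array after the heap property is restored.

[98, 88, 76, 73, 58, 22, 20, 49, 68]

set index 2 from 95 to 49 → [98, 49, 76, 88, 58, 22, 20, 73, 68]
49 vs larger child 88 at index 4, swap → [98, 88, 76, 49, 58, 22, 20, 73, 68]
49 vs larger child 73 at index 8, swap → [98, 88, 76, 73, 58, 22, 20, 49, 68]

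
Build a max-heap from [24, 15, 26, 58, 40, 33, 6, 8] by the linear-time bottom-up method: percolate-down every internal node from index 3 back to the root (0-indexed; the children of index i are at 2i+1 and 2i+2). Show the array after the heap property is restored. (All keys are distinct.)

sift down from index 3: already satisfies heap property
sift down from index 2:
  26 vs larger child 33 at index 5, swap → [24, 15, 33, 58, 40, 26, 6, 8]
sift down from index 1:
  15 vs larger child 58 at index 3, swap → [24, 58, 33, 15, 40, 26, 6, 8]
sift down from index 0:
  24 vs larger child 58 at index 1, swap → [58, 24, 33, 15, 40, 26, 6, 8]
  24 vs larger child 40 at index 4, swap → [58, 40, 33, 15, 24, 26, 6, 8]

[58, 40, 33, 15, 24, 26, 6, 8]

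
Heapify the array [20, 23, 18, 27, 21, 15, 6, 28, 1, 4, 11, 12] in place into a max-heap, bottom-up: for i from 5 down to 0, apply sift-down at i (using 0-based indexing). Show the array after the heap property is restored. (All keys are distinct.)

sift down from index 5: already satisfies heap property
sift down from index 4: already satisfies heap property
sift down from index 3:
  27 vs larger child 28 at index 7, swap → [20, 23, 18, 28, 21, 15, 6, 27, 1, 4, 11, 12]
sift down from index 2: already satisfies heap property
sift down from index 1:
  23 vs larger child 28 at index 3, swap → [20, 28, 18, 23, 21, 15, 6, 27, 1, 4, 11, 12]
  23 vs larger child 27 at index 7, swap → [20, 28, 18, 27, 21, 15, 6, 23, 1, 4, 11, 12]
sift down from index 0:
  20 vs larger child 28 at index 1, swap → [28, 20, 18, 27, 21, 15, 6, 23, 1, 4, 11, 12]
  20 vs larger child 27 at index 3, swap → [28, 27, 18, 20, 21, 15, 6, 23, 1, 4, 11, 12]
  20 vs larger child 23 at index 7, swap → [28, 27, 18, 23, 21, 15, 6, 20, 1, 4, 11, 12]

[28, 27, 18, 23, 21, 15, 6, 20, 1, 4, 11, 12]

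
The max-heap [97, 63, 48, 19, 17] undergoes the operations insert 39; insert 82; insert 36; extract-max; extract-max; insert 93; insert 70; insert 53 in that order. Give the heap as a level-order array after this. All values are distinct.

insert 39:
  append 39 at index 5 → [97, 63, 48, 19, 17, 39] (no swap needed)
insert 82:
  append 82 at index 6 → [97, 63, 48, 19, 17, 39, 82]
  82 > parent 48 at index 2, swap → [97, 63, 82, 19, 17, 39, 48]
insert 36:
  append 36 at index 7 → [97, 63, 82, 19, 17, 39, 48, 36]
  36 > parent 19 at index 3, swap → [97, 63, 82, 36, 17, 39, 48, 19]
extract-max → returns 97:
  remove root 97; move last element 19 to root → [19, 63, 82, 36, 17, 39, 48]
  19 vs larger child 82 at index 2, swap → [82, 63, 19, 36, 17, 39, 48]
  19 vs larger child 48 at index 6, swap → [82, 63, 48, 36, 17, 39, 19]
extract-max → returns 82:
  remove root 82; move last element 19 to root → [19, 63, 48, 36, 17, 39]
  19 vs larger child 63 at index 1, swap → [63, 19, 48, 36, 17, 39]
  19 vs larger child 36 at index 3, swap → [63, 36, 48, 19, 17, 39]
insert 93:
  append 93 at index 6 → [63, 36, 48, 19, 17, 39, 93]
  93 > parent 48 at index 2, swap → [63, 36, 93, 19, 17, 39, 48]
  93 > parent 63 at index 0, swap → [93, 36, 63, 19, 17, 39, 48]
insert 70:
  append 70 at index 7 → [93, 36, 63, 19, 17, 39, 48, 70]
  70 > parent 19 at index 3, swap → [93, 36, 63, 70, 17, 39, 48, 19]
  70 > parent 36 at index 1, swap → [93, 70, 63, 36, 17, 39, 48, 19]
insert 53:
  append 53 at index 8 → [93, 70, 63, 36, 17, 39, 48, 19, 53]
  53 > parent 36 at index 3, swap → [93, 70, 63, 53, 17, 39, 48, 19, 36]

[93, 70, 63, 53, 17, 39, 48, 19, 36]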